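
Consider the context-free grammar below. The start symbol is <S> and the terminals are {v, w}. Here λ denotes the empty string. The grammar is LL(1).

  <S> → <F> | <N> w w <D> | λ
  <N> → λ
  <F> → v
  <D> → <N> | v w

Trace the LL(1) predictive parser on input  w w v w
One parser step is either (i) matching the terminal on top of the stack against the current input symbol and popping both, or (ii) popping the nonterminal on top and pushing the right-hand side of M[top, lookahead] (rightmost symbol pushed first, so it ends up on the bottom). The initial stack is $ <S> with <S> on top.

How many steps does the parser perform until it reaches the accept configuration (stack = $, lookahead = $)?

step 1: stack=$ <S>  input=w w v w $  — expand <S> → <N> w w <D>
step 2: stack=$ <D> w w <N>  input=w w v w $  — expand <N> → λ
step 3: stack=$ <D> w w  input=w w v w $  — match w
step 4: stack=$ <D> w  input=w v w $  — match w
step 5: stack=$ <D>  input=v w $  — expand <D> → v w
step 6: stack=$ w v  input=v w $  — match v
step 7: stack=$ w  input=w $  — match w
Accept reached after 7 steps.

7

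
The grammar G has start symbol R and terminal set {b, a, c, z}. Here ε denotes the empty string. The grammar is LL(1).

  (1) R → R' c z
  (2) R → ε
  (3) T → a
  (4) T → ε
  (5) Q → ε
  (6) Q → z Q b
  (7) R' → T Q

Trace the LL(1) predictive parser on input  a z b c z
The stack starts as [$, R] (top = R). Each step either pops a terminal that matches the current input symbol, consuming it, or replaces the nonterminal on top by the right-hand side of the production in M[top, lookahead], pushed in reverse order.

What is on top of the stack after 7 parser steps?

     Stack        Input        Action
  1  $ R          a z b c z $  expand R → R' c z
  2  $ z c R'     a z b c z $  expand R' → T Q
  3  $ z c Q T    a z b c z $  expand T → a
  4  $ z c Q a    a z b c z $  match a
  5  $ z c Q      z b c z $    expand Q → z Q b
  6  $ z c b Q z  z b c z $    match z
  7  $ z c b Q    b c z $      expand Q → ε
Stack after step 7: $ z c b (top = b).

b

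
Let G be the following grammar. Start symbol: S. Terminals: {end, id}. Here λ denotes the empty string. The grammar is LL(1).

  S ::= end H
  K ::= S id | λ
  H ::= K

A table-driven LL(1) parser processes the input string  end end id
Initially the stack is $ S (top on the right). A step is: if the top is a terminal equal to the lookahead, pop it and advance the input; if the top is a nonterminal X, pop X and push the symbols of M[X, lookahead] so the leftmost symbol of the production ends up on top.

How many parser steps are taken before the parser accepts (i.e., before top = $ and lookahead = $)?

     Stack       Input         Action
  1  $ S         end end id $  expand S ::= end H
  2  $ H end     end end id $  match end
  3  $ H         end id $      expand H ::= K
  4  $ K         end id $      expand K ::= S id
  5  $ id S      end id $      expand S ::= end H
  6  $ id H end  end id $      match end
  7  $ id H      id $          expand H ::= K
  8  $ id K      id $          expand K ::= λ
  9  $ id        id $          match id
Accept reached after 9 steps.

9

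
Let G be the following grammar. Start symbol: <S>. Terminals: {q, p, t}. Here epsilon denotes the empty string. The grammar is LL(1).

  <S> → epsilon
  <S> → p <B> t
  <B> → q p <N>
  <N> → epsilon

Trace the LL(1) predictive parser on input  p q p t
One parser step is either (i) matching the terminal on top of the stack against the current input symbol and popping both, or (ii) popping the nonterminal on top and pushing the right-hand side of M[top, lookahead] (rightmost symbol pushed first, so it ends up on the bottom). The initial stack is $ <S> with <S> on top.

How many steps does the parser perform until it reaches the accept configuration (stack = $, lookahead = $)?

step 1: stack=$ <S>  input=p q p t $  — expand <S> → p <B> t
step 2: stack=$ t <B> p  input=p q p t $  — match p
step 3: stack=$ t <B>  input=q p t $  — expand <B> → q p <N>
step 4: stack=$ t <N> p q  input=q p t $  — match q
step 5: stack=$ t <N> p  input=p t $  — match p
step 6: stack=$ t <N>  input=t $  — expand <N> → epsilon
step 7: stack=$ t  input=t $  — match t
Accept reached after 7 steps.

7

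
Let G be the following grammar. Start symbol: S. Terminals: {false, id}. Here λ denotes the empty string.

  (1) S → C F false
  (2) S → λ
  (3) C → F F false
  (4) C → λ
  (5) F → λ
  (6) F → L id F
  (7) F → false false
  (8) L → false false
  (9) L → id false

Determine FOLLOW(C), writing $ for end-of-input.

{false, id}

FIRST(L) = {false, id}
FIRST(F) = {λ, false, id}  (via L id F)
FIRST(C) = {λ, false, id}  (via F F false)
FIRST(S) = {λ, false, id}  (via C F false)
FOLLOW(S) includes $ since S is the start symbol.
FOLLOW(S): S appears on no right-hand side. Thus FOLLOW(S) = {$}.
FOLLOW(C): in S→C F false, C is followed by F false with FIRST {false, id}. Thus FOLLOW(C) = {false, id}.
FOLLOW(F): in S→C F false, F is followed by false with FIRST {false}; in C→F F false (occurrence 1), F is followed by F false with FIRST {false, id}; in C→F F false (occurrence 2), F is followed by false with FIRST {false}; in F→L id F, the suffix after F is empty (adds nothing new). Thus FOLLOW(F) = {false, id}.
FOLLOW(L): in F→L id F, L is followed by id F with FIRST {id}. Thus FOLLOW(L) = {id}.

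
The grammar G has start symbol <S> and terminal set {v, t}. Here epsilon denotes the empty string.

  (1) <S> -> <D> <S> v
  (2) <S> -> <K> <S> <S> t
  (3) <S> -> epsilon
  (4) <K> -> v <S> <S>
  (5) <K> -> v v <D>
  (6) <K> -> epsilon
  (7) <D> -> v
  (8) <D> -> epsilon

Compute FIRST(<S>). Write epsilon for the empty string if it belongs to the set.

{epsilon, t, v}

FIRST(<K>) = {epsilon, v}
FIRST(<D>) = {epsilon, v}
FIRST(<S>) = {epsilon, t, v}  (via <D> <S> v, <K> <S> <S> t)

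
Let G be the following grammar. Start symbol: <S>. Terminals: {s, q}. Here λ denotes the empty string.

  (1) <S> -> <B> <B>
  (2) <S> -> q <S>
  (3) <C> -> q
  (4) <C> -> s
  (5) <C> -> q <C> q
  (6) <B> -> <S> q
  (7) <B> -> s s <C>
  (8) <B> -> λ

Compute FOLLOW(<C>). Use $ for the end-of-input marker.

{$, q, s}

FIRST(<C>): from <C>->q we get {q}; from <C>->s we get {s}; from <C>->q <C> q we get {q}. So FIRST(<C>) = {q, s}.
FIRST(<S>): from <S>-><B> <B> we get {λ, q, s}; from <S>->q <S> we get {q}. So FIRST(<S>) = {λ, q, s}.
FIRST(<B>): from <B>-><S> q we get {q, s}; from <B>->s s <C> we get {s}; from <B>->λ we get {λ}. So FIRST(<B>) = {λ, q, s}.
FOLLOW(<S>) includes $ since <S> is the start symbol.
FOLLOW(<S>): in <S>->q <S>, the suffix after <S> is empty (adds nothing new); in <B>-><S> q, <S> is followed by q with FIRST {q}. Thus FOLLOW(<S>) = {$, q}.
FOLLOW(<B>): in <S>-><B> <B> (occurrence 1), <B> is followed by <B> with FIRST {λ, q, s}; in <S>-><B> <B> (occurrence 1), the suffix after <B> is nullable, so FOLLOW(<B>) ⊇ FOLLOW(<S>) = {$, q}; in <S>-><B> <B> (occurrence 2), the suffix after <B> is empty, so FOLLOW(<B>) ⊇ FOLLOW(<S>) = {$, q}. Thus FOLLOW(<B>) = {$, q, s}.
FOLLOW(<C>): in <C>->q <C> q, <C> is followed by q with FIRST {q}; in <B>->s s <C>, the suffix after <C> is empty, so FOLLOW(<C>) ⊇ FOLLOW(<B>) = {$, q, s}. Thus FOLLOW(<C>) = {$, q, s}.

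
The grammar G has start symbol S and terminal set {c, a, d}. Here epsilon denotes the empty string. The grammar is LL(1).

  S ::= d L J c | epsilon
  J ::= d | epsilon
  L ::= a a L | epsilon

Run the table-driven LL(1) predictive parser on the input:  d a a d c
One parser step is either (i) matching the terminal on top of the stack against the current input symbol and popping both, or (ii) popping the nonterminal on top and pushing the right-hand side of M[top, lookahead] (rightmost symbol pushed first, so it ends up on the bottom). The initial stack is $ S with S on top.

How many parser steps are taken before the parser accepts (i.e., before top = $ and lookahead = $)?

9

     Stack        Input        Action
  1  $ S          d a a d c $  expand S ::= d L J c
  2  $ c J L d    d a a d c $  match d
  3  $ c J L      a a d c $    expand L ::= a a L
  4  $ c J L a a  a a d c $    match a
  5  $ c J L a    a d c $      match a
  6  $ c J L      d c $        expand L ::= epsilon
  7  $ c J        d c $        expand J ::= d
  8  $ c d        d c $        match d
  9  $ c          c $          match c
Accept reached after 9 steps.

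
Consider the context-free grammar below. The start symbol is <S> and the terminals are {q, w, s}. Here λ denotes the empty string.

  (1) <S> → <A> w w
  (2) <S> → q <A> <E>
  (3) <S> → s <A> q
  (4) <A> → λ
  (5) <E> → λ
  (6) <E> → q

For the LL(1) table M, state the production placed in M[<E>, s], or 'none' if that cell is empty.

FIRST(<A>): from <A>→λ we get {λ}. So FIRST(<A>) = {λ}.
FIRST(<E>): from <E>→λ we get {λ}; from <E>→q we get {q}. So FIRST(<E>) = {λ, q}.
FIRST(<S>): from <S>→<A> w w we get {w}; from <S>→q <A> <E> we get {q}; from <S>→s <A> q we get {s}. So FIRST(<S>) = {q, s, w}.
FOLLOW(<S>) includes $ since <S> is the start symbol.
FOLLOW(<S>): <S> appears on no right-hand side. Thus FOLLOW(<S>) = {$}.
FOLLOW(<E>): in <S>→q <A> <E>, the suffix after <E> is empty, so FOLLOW(<E>) ⊇ FOLLOW(<S>) = {$}. Thus FOLLOW(<E>) = {$}.
For <E> → λ: FIRST(λ) = {λ}, so it goes in M[<E>, t] for t ∈ {}; since λ ∈ FIRST, also for every t ∈ FOLLOW(<E>) = {$}.
For <E> → q: FIRST(q) = {q}, so it goes in M[<E>, t] for t ∈ {q}.
None of these place a production in M[<E>, s].

none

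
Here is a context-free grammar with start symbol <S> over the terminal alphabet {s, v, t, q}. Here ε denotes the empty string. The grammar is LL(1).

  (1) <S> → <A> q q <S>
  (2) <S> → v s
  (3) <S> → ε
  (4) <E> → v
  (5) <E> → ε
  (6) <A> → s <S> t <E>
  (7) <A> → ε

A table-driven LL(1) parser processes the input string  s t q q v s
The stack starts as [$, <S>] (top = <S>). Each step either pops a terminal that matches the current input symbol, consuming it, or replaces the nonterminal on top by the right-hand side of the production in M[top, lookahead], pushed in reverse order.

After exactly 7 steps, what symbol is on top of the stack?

step 1: stack=$ <S>  input=s t q q v s $  — expand <S> → <A> q q <S>
step 2: stack=$ <S> q q <A>  input=s t q q v s $  — expand <A> → s <S> t <E>
step 3: stack=$ <S> q q <E> t <S> s  input=s t q q v s $  — match s
step 4: stack=$ <S> q q <E> t <S>  input=t q q v s $  — expand <S> → ε
step 5: stack=$ <S> q q <E> t  input=t q q v s $  — match t
step 6: stack=$ <S> q q <E>  input=q q v s $  — expand <E> → ε
step 7: stack=$ <S> q q  input=q q v s $  — match q
Stack after step 7: $ <S> q (top = q).

q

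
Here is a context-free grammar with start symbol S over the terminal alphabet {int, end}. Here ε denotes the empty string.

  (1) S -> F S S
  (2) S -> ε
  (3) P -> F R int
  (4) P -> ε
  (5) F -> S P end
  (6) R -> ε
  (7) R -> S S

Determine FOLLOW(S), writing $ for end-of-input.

{$, end, int}

FIRST(S) = {ε, end}  (via F S S)
FIRST(R) = {ε, end}  (via S S)
FIRST(P) = {ε, end}  (via F R int)
FIRST(F) = {end}  (via S P end)
FOLLOW(S) includes $ since S is the start symbol.
FOLLOW(P): in F->S P end, P is followed by end with FIRST {end}. Thus FOLLOW(P) = {end}.
FOLLOW(R): in P->F R int, R is followed by int with FIRST {int}. Thus FOLLOW(R) = {int}.
FOLLOW(S): in S->F S S (occurrence 1), S is followed by S with FIRST {ε, end}; in S->F S S (occurrence 1), the suffix after S is nullable (adds nothing new); in S->F S S (occurrence 2), the suffix after S is empty (adds nothing new); in F->S P end, S is followed by P end with FIRST {end}; in R->S S (occurrence 1), S is followed by S with FIRST {ε, end}; in R->S S (occurrence 1), the suffix after S is nullable, so FOLLOW(S) ⊇ FOLLOW(R) = {int}; in R->S S (occurrence 2), the suffix after S is empty, so FOLLOW(S) ⊇ FOLLOW(R) = {int}. Thus FOLLOW(S) = {$, end, int}.
FOLLOW(F): in S->F S S, F is followed by S S with FIRST {ε, end}; in S->F S S, the suffix after F is nullable, so FOLLOW(F) ⊇ FOLLOW(S) = {$, end, int}; in P->F R int, F is followed by R int with FIRST {end, int}. Thus FOLLOW(F) = {$, end, int}.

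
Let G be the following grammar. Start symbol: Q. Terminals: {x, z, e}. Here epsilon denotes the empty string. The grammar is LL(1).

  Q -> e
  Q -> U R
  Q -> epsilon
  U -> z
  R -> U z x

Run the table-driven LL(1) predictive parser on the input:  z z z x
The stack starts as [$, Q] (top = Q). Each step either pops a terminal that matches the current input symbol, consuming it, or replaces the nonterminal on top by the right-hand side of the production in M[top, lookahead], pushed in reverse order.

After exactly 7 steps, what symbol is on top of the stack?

     Stack    Input      Action
  1  $ Q      z z z x $  expand Q -> U R
  2  $ R U    z z z x $  expand U -> z
  3  $ R z    z z z x $  match z
  4  $ R      z z x $    expand R -> U z x
  5  $ x z U  z z x $    expand U -> z
  6  $ x z z  z z x $    match z
  7  $ x z    z x $      match z
Stack after step 7: $ x (top = x).

x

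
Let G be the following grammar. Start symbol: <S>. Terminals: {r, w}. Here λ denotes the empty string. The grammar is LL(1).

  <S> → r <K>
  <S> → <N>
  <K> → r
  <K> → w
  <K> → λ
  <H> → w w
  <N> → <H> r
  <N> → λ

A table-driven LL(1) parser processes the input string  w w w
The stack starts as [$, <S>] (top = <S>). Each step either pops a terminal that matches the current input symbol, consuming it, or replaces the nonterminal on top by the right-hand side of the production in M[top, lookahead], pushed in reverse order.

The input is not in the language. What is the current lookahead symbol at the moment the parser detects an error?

w

     Stack    Input    Action
  1  $ <S>    w w w $  expand <S> → <N>
  2  $ <N>    w w w $  expand <N> → <H> r
  3  $ r <H>  w w w $  expand <H> → w w
  4  $ r w w  w w w $  match w
  5  $ r w    w w $    match w
  6  $ r      w $      error: top is terminal r but lookahead is w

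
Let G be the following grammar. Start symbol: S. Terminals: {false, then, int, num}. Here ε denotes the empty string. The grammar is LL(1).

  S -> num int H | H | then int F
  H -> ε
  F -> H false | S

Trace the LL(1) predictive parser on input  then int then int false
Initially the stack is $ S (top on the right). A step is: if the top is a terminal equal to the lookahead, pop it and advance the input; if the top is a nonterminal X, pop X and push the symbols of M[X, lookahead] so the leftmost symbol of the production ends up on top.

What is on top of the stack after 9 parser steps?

     Stack         Input                      Action
  1  $ S           then int then int false $  expand S -> then int F
  2  $ F int then  then int then int false $  match then
  3  $ F int       int then int false $       match int
  4  $ F           then int false $           expand F -> S
  5  $ S           then int false $           expand S -> then int F
  6  $ F int then  then int false $           match then
  7  $ F int       int false $                match int
  8  $ F           false $                    expand F -> H false
  9  $ false H     false $                    expand H -> ε
Stack after step 9: $ false (top = false).

false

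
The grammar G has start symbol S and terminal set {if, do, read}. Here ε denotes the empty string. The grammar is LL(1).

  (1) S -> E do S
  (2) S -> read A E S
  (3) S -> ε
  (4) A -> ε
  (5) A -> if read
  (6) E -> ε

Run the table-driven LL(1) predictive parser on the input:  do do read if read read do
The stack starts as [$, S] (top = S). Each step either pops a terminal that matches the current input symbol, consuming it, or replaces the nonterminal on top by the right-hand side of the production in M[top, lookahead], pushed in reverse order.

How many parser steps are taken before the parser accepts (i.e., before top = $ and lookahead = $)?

20

step 1: stack=$ S  input=do do read if read read do $  — expand S -> E do S
step 2: stack=$ S do E  input=do do read if read read do $  — expand E -> ε
step 3: stack=$ S do  input=do do read if read read do $  — match do
step 4: stack=$ S  input=do read if read read do $  — expand S -> E do S
step 5: stack=$ S do E  input=do read if read read do $  — expand E -> ε
step 6: stack=$ S do  input=do read if read read do $  — match do
step 7: stack=$ S  input=read if read read do $  — expand S -> read A E S
step 8: stack=$ S E A read  input=read if read read do $  — match read
step 9: stack=$ S E A  input=if read read do $  — expand A -> if read
step 10: stack=$ S E read if  input=if read read do $  — match if
step 11: stack=$ S E read  input=read read do $  — match read
step 12: stack=$ S E  input=read do $  — expand E -> ε
step 13: stack=$ S  input=read do $  — expand S -> read A E S
step 14: stack=$ S E A read  input=read do $  — match read
step 15: stack=$ S E A  input=do $  — expand A -> ε
step 16: stack=$ S E  input=do $  — expand E -> ε
step 17: stack=$ S  input=do $  — expand S -> E do S
step 18: stack=$ S do E  input=do $  — expand E -> ε
step 19: stack=$ S do  input=do $  — match do
step 20: stack=$ S  input=$  — expand S -> ε
Accept reached after 20 steps.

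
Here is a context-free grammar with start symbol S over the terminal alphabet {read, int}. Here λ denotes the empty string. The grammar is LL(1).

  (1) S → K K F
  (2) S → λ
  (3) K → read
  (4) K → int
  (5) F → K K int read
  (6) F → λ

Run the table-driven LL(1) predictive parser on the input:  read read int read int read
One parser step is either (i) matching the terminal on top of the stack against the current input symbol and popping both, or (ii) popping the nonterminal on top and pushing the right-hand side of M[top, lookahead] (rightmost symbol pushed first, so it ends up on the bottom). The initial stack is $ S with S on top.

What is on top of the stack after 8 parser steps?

     Stack             Input                          Action
  1  $ S               read read int read int read $  expand S → K K F
  2  $ F K K           read read int read int read $  expand K → read
  3  $ F K read        read read int read int read $  match read
  4  $ F K             read int read int read $       expand K → read
  5  $ F read          read int read int read $       match read
  6  $ F               int read int read $            expand F → K K int read
  7  $ read int K K    int read int read $            expand K → int
  8  $ read int K int  int read int read $            match int
Stack after step 8: $ read int K (top = K).

K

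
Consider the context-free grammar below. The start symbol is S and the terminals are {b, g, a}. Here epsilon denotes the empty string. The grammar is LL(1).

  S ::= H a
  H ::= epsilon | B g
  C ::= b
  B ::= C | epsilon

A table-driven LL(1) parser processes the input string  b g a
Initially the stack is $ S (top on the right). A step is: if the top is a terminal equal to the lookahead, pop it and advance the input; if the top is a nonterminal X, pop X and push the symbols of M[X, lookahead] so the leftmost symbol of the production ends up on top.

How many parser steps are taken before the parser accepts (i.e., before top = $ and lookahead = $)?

step 1: stack=$ S  input=b g a $  — expand S ::= H a
step 2: stack=$ a H  input=b g a $  — expand H ::= B g
step 3: stack=$ a g B  input=b g a $  — expand B ::= C
step 4: stack=$ a g C  input=b g a $  — expand C ::= b
step 5: stack=$ a g b  input=b g a $  — match b
step 6: stack=$ a g  input=g a $  — match g
step 7: stack=$ a  input=a $  — match a
Accept reached after 7 steps.

7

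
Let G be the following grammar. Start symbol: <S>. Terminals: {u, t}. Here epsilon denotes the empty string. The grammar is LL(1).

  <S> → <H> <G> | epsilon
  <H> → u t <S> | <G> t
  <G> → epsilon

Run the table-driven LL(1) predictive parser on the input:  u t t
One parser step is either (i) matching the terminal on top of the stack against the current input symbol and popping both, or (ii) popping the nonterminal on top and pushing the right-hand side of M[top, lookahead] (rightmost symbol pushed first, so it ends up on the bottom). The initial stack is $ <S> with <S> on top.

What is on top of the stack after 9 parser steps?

<G>

     Stack            Input    Action
  1  $ <S>            u t t $  expand <S> → <H> <G>
  2  $ <G> <H>        u t t $  expand <H> → u t <S>
  3  $ <G> <S> t u    u t t $  match u
  4  $ <G> <S> t      t t $    match t
  5  $ <G> <S>        t $      expand <S> → <H> <G>
  6  $ <G> <G> <H>    t $      expand <H> → <G> t
  7  $ <G> <G> t <G>  t $      expand <G> → epsilon
  8  $ <G> <G> t      t $      match t
  9  $ <G> <G>        $        expand <G> → epsilon
Stack after step 9: $ <G> (top = <G>).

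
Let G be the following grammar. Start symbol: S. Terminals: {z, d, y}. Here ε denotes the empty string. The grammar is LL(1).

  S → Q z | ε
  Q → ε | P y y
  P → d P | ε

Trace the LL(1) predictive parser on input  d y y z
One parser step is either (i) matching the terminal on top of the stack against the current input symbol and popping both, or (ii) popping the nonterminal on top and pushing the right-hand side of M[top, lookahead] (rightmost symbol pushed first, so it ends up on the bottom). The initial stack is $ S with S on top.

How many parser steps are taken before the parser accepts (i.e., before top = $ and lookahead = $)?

     Stack        Input      Action
  1  $ S          d y y z $  expand S → Q z
  2  $ z Q        d y y z $  expand Q → P y y
  3  $ z y y P    d y y z $  expand P → d P
  4  $ z y y P d  d y y z $  match d
  5  $ z y y P    y y z $    expand P → ε
  6  $ z y y      y y z $    match y
  7  $ z y        y z $      match y
  8  $ z          z $        match z
Accept reached after 8 steps.

8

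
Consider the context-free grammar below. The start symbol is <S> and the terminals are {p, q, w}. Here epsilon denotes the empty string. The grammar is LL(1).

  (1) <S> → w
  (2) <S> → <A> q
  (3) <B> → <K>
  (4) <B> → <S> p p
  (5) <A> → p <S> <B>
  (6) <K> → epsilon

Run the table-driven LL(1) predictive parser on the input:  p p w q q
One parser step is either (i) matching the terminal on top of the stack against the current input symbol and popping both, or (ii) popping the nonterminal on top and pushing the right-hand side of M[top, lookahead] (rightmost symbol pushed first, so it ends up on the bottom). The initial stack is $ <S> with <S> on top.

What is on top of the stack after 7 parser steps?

     Stack                Input        Action
  1  $ <S>                p p w q q $  expand <S> → <A> q
  2  $ q <A>              p p w q q $  expand <A> → p <S> <B>
  3  $ q <B> <S> p        p p w q q $  match p
  4  $ q <B> <S>          p w q q $    expand <S> → <A> q
  5  $ q <B> q <A>        p w q q $    expand <A> → p <S> <B>
  6  $ q <B> q <B> <S> p  p w q q $    match p
  7  $ q <B> q <B> <S>    w q q $      expand <S> → w
Stack after step 7: $ q <B> q <B> w (top = w).

w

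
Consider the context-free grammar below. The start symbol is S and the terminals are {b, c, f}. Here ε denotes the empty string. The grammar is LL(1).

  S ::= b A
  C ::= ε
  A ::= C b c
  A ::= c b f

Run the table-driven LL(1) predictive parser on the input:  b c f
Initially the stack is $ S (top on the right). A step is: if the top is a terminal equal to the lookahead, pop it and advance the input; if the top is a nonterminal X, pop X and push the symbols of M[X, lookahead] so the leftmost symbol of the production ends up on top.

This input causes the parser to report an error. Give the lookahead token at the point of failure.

f

step 1: stack=$ S  input=b c f $  — expand S ::= b A
step 2: stack=$ A b  input=b c f $  — match b
step 3: stack=$ A  input=c f $  — expand A ::= c b f
step 4: stack=$ f b c  input=c f $  — match c
step 5: stack=$ f b  input=f $  — error: top is terminal b but lookahead is f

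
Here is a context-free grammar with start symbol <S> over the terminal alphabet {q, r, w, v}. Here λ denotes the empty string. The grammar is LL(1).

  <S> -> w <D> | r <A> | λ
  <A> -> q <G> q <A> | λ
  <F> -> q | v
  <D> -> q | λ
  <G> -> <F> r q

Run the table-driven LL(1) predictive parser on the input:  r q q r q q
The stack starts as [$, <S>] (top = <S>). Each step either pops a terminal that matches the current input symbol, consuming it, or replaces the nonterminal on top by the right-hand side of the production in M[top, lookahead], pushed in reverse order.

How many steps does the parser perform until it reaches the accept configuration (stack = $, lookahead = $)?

11

      Stack            Input          Action
   1  $ <S>            r q q r q q $  expand <S> -> r <A>
   2  $ <A> r          r q q r q q $  match r
   3  $ <A>            q q r q q $    expand <A> -> q <G> q <A>
   4  $ <A> q <G> q    q q r q q $    match q
   5  $ <A> q <G>      q r q q $      expand <G> -> <F> r q
   6  $ <A> q q r <F>  q r q q $      expand <F> -> q
   7  $ <A> q q r q    q r q q $      match q
   8  $ <A> q q r      r q q $        match r
   9  $ <A> q q        q q $          match q
  10  $ <A> q          q $            match q
  11  $ <A>            $              expand <A> -> λ
Accept reached after 11 steps.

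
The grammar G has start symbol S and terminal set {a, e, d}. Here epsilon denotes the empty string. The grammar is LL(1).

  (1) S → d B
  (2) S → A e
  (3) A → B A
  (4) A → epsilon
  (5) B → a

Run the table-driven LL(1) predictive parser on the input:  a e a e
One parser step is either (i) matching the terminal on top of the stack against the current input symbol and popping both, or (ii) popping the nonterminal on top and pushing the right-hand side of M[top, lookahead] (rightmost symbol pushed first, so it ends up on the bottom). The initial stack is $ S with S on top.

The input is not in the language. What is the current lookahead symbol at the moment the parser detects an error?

a

step 1: stack=$ S  input=a e a e $  — expand S → A e
step 2: stack=$ e A  input=a e a e $  — expand A → B A
step 3: stack=$ e A B  input=a e a e $  — expand B → a
step 4: stack=$ e A a  input=a e a e $  — match a
step 5: stack=$ e A  input=e a e $  — expand A → epsilon
step 6: stack=$ e  input=e a e $  — match e
step 7: stack=$  input=a e $  — error: stack empty but input remains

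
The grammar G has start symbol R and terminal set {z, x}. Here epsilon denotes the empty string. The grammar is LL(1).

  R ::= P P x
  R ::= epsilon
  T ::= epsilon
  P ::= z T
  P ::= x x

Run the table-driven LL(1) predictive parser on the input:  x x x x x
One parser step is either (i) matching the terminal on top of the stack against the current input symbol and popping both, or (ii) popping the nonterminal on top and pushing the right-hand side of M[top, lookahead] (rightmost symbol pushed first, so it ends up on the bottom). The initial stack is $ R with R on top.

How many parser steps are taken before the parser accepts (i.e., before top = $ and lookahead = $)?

     Stack      Input        Action
  1  $ R        x x x x x $  expand R ::= P P x
  2  $ x P P    x x x x x $  expand P ::= x x
  3  $ x P x x  x x x x x $  match x
  4  $ x P x    x x x x $    match x
  5  $ x P      x x x $      expand P ::= x x
  6  $ x x x    x x x $      match x
  7  $ x x      x x $        match x
  8  $ x        x $          match x
Accept reached after 8 steps.

8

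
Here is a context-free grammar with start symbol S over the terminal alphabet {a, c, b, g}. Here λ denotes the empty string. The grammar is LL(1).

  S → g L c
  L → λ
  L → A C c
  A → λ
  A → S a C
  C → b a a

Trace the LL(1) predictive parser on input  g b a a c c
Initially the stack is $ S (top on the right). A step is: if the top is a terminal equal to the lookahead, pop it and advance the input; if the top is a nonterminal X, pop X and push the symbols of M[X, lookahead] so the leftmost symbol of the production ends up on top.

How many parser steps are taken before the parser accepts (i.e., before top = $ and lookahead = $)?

10

step 1: stack=$ S  input=g b a a c c $  — expand S → g L c
step 2: stack=$ c L g  input=g b a a c c $  — match g
step 3: stack=$ c L  input=b a a c c $  — expand L → A C c
step 4: stack=$ c c C A  input=b a a c c $  — expand A → λ
step 5: stack=$ c c C  input=b a a c c $  — expand C → b a a
step 6: stack=$ c c a a b  input=b a a c c $  — match b
step 7: stack=$ c c a a  input=a a c c $  — match a
step 8: stack=$ c c a  input=a c c $  — match a
step 9: stack=$ c c  input=c c $  — match c
step 10: stack=$ c  input=c $  — match c
Accept reached after 10 steps.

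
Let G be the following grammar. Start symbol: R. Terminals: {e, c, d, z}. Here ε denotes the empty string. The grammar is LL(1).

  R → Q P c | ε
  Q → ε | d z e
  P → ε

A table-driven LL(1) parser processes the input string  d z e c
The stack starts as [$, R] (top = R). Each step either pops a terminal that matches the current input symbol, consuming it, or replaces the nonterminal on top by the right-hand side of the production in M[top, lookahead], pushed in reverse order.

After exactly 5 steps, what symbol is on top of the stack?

     Stack        Input      Action
  1  $ R          d z e c $  expand R → Q P c
  2  $ c P Q      d z e c $  expand Q → d z e
  3  $ c P e z d  d z e c $  match d
  4  $ c P e z    z e c $    match z
  5  $ c P e      e c $      match e
Stack after step 5: $ c P (top = P).

P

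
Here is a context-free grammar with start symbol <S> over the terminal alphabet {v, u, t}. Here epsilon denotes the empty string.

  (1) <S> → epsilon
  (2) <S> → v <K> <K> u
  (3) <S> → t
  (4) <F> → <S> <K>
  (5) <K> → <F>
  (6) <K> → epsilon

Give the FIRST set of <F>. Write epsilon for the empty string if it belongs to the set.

FIRST(<S>) = {epsilon, t, v}
FIRST(<F>) = {epsilon, t, v}  (via <S> <K>)
FIRST(<K>) = {epsilon, t, v}  (via <F>)

{epsilon, t, v}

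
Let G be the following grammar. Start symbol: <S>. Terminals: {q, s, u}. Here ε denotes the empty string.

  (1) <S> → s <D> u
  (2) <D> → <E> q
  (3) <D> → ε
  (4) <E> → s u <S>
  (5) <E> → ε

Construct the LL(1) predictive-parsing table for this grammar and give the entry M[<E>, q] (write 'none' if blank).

<E> → ε

FIRST(<S>) = {s}
FIRST(<E>) = {ε, s}
FIRST(<D>) = {ε, q, s}  (via <E> q)
FOLLOW(<S>) includes $ since <S> is the start symbol.
FOLLOW(<E>): in <D>→<E> q, <E> is followed by q with FIRST {q}. Thus FOLLOW(<E>) = {q}.
For <E> → s u <S>: FIRST(s u <S>) = {s}, so it goes in M[<E>, t] for t ∈ {s}.
For <E> → ε: FIRST(ε) = {ε}, so it goes in M[<E>, t] for t ∈ {}; since ε ∈ FIRST, also for every t ∈ FOLLOW(<E>) = {q}.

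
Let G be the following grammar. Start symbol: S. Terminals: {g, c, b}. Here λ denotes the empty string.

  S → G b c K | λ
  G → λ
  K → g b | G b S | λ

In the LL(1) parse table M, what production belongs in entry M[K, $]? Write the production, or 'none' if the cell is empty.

K → λ

FIRST(G): from G→λ we get {λ}. So FIRST(G) = {λ}.
FIRST(S): from S→G b c K we get {b}; from S→λ we get {λ}. So FIRST(S) = {λ, b}.
FIRST(K): from K→g b we get {g}; from K→G b S we get {b}; from K→λ we get {λ}. So FIRST(K) = {λ, b, g}.
FOLLOW(S) includes $ since S is the start symbol.
FOLLOW(S): in K→G b S, the suffix after S is empty, so FOLLOW(S) ⊇ FOLLOW(K) = {$}. Thus FOLLOW(S) = {$}.
FOLLOW(K): in S→G b c K, the suffix after K is empty, so FOLLOW(K) ⊇ FOLLOW(S) = {$}. Thus FOLLOW(K) = {$}.
For K → g b: FIRST(g b) = {g}, so it goes in M[K, t] for t ∈ {g}.
For K → G b S: FIRST(G b S) = {b}, so it goes in M[K, t] for t ∈ {b}.
For K → λ: FIRST(λ) = {λ}, so it goes in M[K, t] for t ∈ {}; since λ ∈ FIRST, also for every t ∈ FOLLOW(K) = {$}.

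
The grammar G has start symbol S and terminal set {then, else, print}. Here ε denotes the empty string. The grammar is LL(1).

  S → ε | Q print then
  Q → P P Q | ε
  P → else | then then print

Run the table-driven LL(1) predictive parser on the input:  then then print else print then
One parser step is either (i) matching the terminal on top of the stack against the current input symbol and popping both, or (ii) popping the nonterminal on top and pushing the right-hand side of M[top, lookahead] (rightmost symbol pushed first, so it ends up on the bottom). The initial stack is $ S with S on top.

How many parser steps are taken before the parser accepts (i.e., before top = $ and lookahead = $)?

11

      Stack                             Input                              Action
   1  $ S                               then then print else print then $  expand S → Q print then
   2  $ then print Q                    then then print else print then $  expand Q → P P Q
   3  $ then print Q P P                then then print else print then $  expand P → then then print
   4  $ then print Q P print then then  then then print else print then $  match then
   5  $ then print Q P print then       then print else print then $       match then
   6  $ then print Q P print            print else print then $            match print
   7  $ then print Q P                  else print then $                  expand P → else
   8  $ then print Q else               else print then $                  match else
   9  $ then print Q                    print then $                       expand Q → ε
  10  $ then print                      print then $                       match print
  11  $ then                            then $                             match then
Accept reached after 11 steps.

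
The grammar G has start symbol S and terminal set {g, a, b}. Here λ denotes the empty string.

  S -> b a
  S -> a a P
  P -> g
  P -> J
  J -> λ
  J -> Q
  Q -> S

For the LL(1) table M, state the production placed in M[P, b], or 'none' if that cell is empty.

P -> J

FIRST(S): from S->b a we get {b}; from S->a a P we get {a}. So FIRST(S) = {a, b}.
FIRST(Q): from Q->S we get {a, b}. So FIRST(Q) = {a, b}.
FIRST(J): from J->λ we get {λ}; from J->Q we get {a, b}. So FIRST(J) = {λ, a, b}.
FIRST(P): from P->g we get {g}; from P->J we get {λ, a, b}. So FIRST(P) = {λ, a, b, g}.
FOLLOW(S) includes $ since S is the start symbol.
FOLLOW(S): in Q->S, the suffix after S is empty, so FOLLOW(S) ⊇ FOLLOW(Q) = {$}. Thus FOLLOW(S) = {$}.
FOLLOW(P): in S->a a P, the suffix after P is empty, so FOLLOW(P) ⊇ FOLLOW(S) = {$}. Thus FOLLOW(P) = {$}.
For P -> g: FIRST(g) = {g}, so it goes in M[P, t] for t ∈ {g}.
For P -> J: FIRST(J) = {λ, a, b}, so it goes in M[P, t] for t ∈ {a, b}; since λ ∈ FIRST, also for every t ∈ FOLLOW(P) = {$}.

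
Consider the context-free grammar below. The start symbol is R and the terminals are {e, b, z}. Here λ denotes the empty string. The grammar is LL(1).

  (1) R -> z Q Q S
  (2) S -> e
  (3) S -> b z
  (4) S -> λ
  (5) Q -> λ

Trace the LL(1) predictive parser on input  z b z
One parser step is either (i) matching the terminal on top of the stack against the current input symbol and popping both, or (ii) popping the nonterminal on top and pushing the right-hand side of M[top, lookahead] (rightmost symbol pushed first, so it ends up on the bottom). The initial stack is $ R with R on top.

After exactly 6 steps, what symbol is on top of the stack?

     Stack      Input    Action
  1  $ R        z b z $  expand R -> z Q Q S
  2  $ S Q Q z  z b z $  match z
  3  $ S Q Q    b z $    expand Q -> λ
  4  $ S Q      b z $    expand Q -> λ
  5  $ S        b z $    expand S -> b z
  6  $ z b      b z $    match b
Stack after step 6: $ z (top = z).

z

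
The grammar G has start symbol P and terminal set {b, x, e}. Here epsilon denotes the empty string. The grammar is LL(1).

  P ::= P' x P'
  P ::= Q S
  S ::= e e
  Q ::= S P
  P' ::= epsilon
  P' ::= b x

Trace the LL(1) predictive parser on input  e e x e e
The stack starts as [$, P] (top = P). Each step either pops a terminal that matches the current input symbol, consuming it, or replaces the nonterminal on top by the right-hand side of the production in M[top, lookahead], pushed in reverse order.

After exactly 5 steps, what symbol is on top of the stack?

P

step 1: stack=$ P  input=e e x e e $  — expand P ::= Q S
step 2: stack=$ S Q  input=e e x e e $  — expand Q ::= S P
step 3: stack=$ S P S  input=e e x e e $  — expand S ::= e e
step 4: stack=$ S P e e  input=e e x e e $  — match e
step 5: stack=$ S P e  input=e x e e $  — match e
Stack after step 5: $ S P (top = P).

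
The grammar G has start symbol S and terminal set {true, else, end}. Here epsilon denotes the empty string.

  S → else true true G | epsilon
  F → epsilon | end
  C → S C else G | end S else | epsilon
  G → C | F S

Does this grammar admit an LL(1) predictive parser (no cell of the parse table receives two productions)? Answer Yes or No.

FIRST(S) = {epsilon, else}
FIRST(F) = {epsilon, end}
FIRST(C) = {epsilon, else, end}
FIRST(G) = {epsilon, else, end}
FOLLOW(S) = {$, else, end}
FOLLOW(F) = {$, else, end}
FOLLOW(C) = {$, else, end}
FOLLOW(G) = {$, else, end}
Cell M[C, else] receives both C → S C else G and C → epsilon — the grammar is not LL(1).

No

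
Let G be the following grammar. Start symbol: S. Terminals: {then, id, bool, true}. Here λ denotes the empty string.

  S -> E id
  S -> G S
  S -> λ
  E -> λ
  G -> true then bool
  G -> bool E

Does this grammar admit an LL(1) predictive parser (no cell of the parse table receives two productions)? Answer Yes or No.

FIRST(S) = {λ, bool, id, true}
FIRST(E) = {λ}
FIRST(G) = {bool, true}
FOLLOW(S) = {$}
FOLLOW(E) = {$, bool, id, true}
FOLLOW(G) = {$, bool, id, true}
Each cell of M receives at most one production.

Yes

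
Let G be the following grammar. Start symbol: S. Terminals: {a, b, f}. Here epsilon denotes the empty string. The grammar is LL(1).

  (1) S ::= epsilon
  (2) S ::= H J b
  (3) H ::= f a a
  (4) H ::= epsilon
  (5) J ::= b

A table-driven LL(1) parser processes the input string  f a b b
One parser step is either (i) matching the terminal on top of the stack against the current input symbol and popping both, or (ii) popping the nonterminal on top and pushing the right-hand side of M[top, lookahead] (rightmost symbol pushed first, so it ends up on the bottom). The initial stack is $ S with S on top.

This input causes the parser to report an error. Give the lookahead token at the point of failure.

     Stack        Input      Action
  1  $ S          f a b b $  expand S ::= H J b
  2  $ b J H      f a b b $  expand H ::= f a a
  3  $ b J a a f  f a b b $  match f
  4  $ b J a a    a b b $    match a
  5  $ b J a      b b $      error: top is terminal a but lookahead is b

b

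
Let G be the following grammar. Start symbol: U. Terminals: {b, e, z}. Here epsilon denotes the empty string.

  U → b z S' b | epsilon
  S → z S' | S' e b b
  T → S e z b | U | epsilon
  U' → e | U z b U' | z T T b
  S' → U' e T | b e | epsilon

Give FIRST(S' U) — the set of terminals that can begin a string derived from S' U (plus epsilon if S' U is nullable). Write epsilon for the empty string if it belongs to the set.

{epsilon, b, e, z}

FIRST(U): from U→b z S' b we get {b}; from U→epsilon we get {epsilon}. So FIRST(U) = {epsilon, b}.
FIRST(U'): from U'→e we get {e}; from U'→U z b U' we get {b, z}; from U'→z T T b we get {z}. So FIRST(U') = {b, e, z}.
FIRST(S'): from S'→U' e T we get {b, e, z}; from S'→b e we get {b}; from S'→epsilon we get {epsilon}. So FIRST(S') = {epsilon, b, e, z}.
FIRST(S): from S→z S' we get {z}; from S→S' e b b we get {b, e, z}. So FIRST(S) = {b, e, z}.
FIRST(T): from T→S e z b we get {b, e, z}; from T→U we get {epsilon, b}; from T→epsilon we get {epsilon}. So FIRST(T) = {epsilon, b, e, z}.
FIRST(S' U): take FIRST of each symbol in turn, carrying on past any symbol whose FIRST contains epsilon; result {epsilon, b, e, z}.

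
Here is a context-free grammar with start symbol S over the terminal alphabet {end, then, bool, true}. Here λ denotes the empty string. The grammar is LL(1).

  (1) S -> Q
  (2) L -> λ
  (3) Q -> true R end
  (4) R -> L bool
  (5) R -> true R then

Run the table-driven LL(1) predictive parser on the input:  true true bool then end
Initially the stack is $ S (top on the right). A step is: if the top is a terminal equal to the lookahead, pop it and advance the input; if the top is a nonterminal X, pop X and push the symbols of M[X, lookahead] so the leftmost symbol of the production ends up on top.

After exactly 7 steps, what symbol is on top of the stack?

     Stack              Input                      Action
  1  $ S                true true bool then end $  expand S -> Q
  2  $ Q                true true bool then end $  expand Q -> true R end
  3  $ end R true       true true bool then end $  match true
  4  $ end R            true bool then end $       expand R -> true R then
  5  $ end then R true  true bool then end $       match true
  6  $ end then R       bool then end $            expand R -> L bool
  7  $ end then bool L  bool then end $            expand L -> λ
Stack after step 7: $ end then bool (top = bool).

bool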